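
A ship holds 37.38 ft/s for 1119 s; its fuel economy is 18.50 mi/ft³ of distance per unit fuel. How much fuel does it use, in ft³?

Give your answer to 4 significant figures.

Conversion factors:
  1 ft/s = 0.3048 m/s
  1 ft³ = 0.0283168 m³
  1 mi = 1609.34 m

0.4282 ft³

37.38 ft/s → 11.3934 m/s
d = v × t = 11.3934 × 1119 = 12749.2 m
18.50 mi/ft³ → 1.05142×10⁶ m/m³
V = d / (distance per unit fuel) = 12749.2 / 1.05142×10⁶ = 0.0121257 m³
In ft³: 0.0121257 / 0.0283168 = 0.428216 ft³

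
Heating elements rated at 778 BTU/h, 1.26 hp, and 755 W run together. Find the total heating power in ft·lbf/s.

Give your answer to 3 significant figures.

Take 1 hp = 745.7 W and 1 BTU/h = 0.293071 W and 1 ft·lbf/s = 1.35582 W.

778 BTU/h × 0.293071 → 228.009 W
1.26 hp × 745.7 → 939.582 W
755 W (already W)
Combined: 228.009 + 939.582 + 755 = 1922.59 W
In ft·lbf/s: 1922.59 / 1.35582 = 1418.03 ft·lbf/s

1420 ft·lbf/s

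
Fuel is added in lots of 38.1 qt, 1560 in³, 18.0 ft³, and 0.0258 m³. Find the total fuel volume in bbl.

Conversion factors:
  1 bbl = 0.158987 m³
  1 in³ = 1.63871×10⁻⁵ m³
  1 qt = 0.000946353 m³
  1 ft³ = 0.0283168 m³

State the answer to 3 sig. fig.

38.1 qt × 0.000946353 → 0.036056 m³
1560 in³ × 1.63871×10⁻⁵ → 0.0255639 m³
18.0 ft³ × 0.0283168 → 0.509702 m³
0.0258 m³ (already m³)
Sum: 0.036056 + 0.0255639 + 0.509702 + 0.0258 = 0.597122 m³
In bbl: 0.597122 / 0.158987 = 3.75579 bbl

3.76 bbl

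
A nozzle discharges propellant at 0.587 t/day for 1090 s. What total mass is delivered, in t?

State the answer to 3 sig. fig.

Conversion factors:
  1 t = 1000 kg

0.00741 t

0.587 t/day → 0.00679398 kg/s
m = ṁ × t = 0.00679398 × 1090 = 7.40544 kg
In t: 7.40544 / 1000 = 0.00740544 t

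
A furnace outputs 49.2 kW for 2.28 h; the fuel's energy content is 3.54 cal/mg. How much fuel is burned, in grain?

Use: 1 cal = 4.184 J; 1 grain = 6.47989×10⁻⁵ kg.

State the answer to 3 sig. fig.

49.2 kW → 49200 W
2.28 h → 8208 s
E = P × t = 49200 × 8208 = 4.03834×10⁸ J
3.54 cal/mg → 1.48114×10⁷ J/kg
m = E / e_s = 4.03834×10⁸ / 1.48114×10⁷ = 27.2651 kg
In grain: 27.2651 / 6.47989×10⁻⁵ = 420765 grain

4.21×10⁵ grain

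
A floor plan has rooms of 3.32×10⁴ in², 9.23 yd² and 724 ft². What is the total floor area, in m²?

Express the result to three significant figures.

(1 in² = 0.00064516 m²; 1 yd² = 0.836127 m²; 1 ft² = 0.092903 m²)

3.32×10⁴ in² × 0.00064516 → 21.4193 m²
9.23 yd² × 0.836127 → 7.71745 m²
724 ft² × 0.092903 → 67.2618 m²
Sum: 21.4193 + 7.71745 + 67.2618 = 96.3986 m²

96.4 m²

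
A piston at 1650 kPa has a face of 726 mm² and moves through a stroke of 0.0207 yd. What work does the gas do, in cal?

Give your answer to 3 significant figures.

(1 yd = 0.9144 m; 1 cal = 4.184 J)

5.42 cal

1650 kPa → 1.65×10⁶ Pa
726 mm² → 7.26×10⁻⁴ m²
F = P × A = 1.65×10⁶ × 7.26×10⁻⁴ = 1197.9 N
0.0207 yd → 0.0189281 m
W = F × d = 1197.9 × 0.0189281 = 22.674 J
In cal: 22.674 / 4.184 = 5.41922 cal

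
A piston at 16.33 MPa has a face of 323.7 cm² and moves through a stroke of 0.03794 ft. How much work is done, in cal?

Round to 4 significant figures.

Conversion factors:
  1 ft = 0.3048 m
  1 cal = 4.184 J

16.33 MPa → 1.633×10⁷ Pa
323.7 cm² → 0.03237 m²
F = P × A = 1.633×10⁷ × 0.03237 = 528602 N
0.03794 ft → 0.0115641 m
W = F × d = 528602 × 0.0115641 = 6112.81 J
In cal: 6112.81 / 4.184 = 1461 cal

1461 cal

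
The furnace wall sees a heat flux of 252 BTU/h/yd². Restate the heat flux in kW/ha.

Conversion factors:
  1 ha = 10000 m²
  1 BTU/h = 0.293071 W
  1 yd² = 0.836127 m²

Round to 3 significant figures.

252 BTU/h/yd² × 0.293071 W/BTU/h ÷ 0.836127 m²/yd² = 88.3286 W/m²
88.3286 W/m² ÷ 1000 W/kW × 10000 m²/ha = 883.286 kW/ha

883 kW/ha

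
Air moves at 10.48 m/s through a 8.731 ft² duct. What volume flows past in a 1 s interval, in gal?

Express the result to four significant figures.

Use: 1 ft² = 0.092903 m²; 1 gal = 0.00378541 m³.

2246 gal

8.731 ft² × 0.092903 → 0.811136 m²
V = v × A × t = 10.48 m/s × 0.811136 m² × 1 s = 8.50071 m³
8.50071 m³ ÷ (0.00378541 m³/gal) = 2245.65 gal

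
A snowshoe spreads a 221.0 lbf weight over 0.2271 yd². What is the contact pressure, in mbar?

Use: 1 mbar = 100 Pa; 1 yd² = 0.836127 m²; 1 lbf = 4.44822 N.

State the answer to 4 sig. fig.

51.77 mbar

221.0 lbf × 4.44822 → 983.057 N
0.2271 yd² × 0.836127 → 0.189884 m²
P = F / A = 983.057 N / 0.189884 m² = 5177.14 Pa
5177.14 Pa ÷ (100 Pa/mbar) = 51.7714 mbar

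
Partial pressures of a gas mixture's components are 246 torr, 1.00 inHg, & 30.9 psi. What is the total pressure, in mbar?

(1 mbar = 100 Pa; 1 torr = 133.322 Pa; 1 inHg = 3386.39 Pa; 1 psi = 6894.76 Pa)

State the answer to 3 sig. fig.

2490 mbar

246 torr × 133.322 = 32797.2 Pa
1.00 inHg × 3386.39 = 3386.39 Pa
30.9 psi × 6894.76 = 213048 Pa
Combined: 32797.2 + 3386.39 + 213048 = 249232 Pa
In mbar: 249232 / 100 = 2492.32 mbar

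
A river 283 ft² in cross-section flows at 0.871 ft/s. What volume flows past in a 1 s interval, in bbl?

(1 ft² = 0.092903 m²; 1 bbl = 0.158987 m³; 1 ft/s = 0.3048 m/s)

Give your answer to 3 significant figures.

43.9 bbl

0.871 ft/s × 0.3048 = 0.265481 m/s
283 ft² × 0.092903 = 26.2915 m²
V = v × A × t = 0.265481 m/s × 26.2915 m² × 1 s = 6.97989 m³
6.97989 m³ ÷ (0.158987 m³/bbl) = 43.9023 bbl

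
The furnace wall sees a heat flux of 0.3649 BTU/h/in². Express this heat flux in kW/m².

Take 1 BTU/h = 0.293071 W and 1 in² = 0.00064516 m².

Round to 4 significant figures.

0.1658 kW/m²

0.3649 BTU/h/in² × 0.293071 W/BTU/h ÷ 0.00064516 m²/in² = 165.76 W/m²
165.76 W/m² ÷ 1000 W/kW = 0.16576 kW/m²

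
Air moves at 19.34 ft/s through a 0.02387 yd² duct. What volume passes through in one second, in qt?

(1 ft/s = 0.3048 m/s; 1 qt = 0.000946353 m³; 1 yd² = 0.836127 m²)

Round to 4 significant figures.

124.3 qt

19.34 ft/s × 0.3048 = 5.89483 m/s
0.02387 yd² × 0.836127 = 0.0199584 m²
V = v × A × t = 5.89483 m/s × 0.0199584 m² × 1 s = 0.117651 m³
0.117651 m³ ÷ (0.000946353 m³/qt) = 124.32 qt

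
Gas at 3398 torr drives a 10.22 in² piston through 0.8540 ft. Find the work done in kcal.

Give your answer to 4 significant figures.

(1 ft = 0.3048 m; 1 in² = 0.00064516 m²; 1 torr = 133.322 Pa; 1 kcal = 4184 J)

0.1858 kcal

3398 torr → 453028 Pa
10.22 in² → 0.00659354 m²
F = P × A = 453028 × 0.00659354 = 2987.06 N
0.8540 ft → 0.260299 m
W = F × d = 2987.06 × 0.260299 = 777.529 J
In kcal: 777.529 / 4184 = 0.185834 kcal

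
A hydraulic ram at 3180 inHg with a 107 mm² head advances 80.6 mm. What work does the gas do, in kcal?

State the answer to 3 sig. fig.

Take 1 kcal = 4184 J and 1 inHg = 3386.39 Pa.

0.0222 kcal

3180 inHg → 1.07687×10⁷ Pa
107 mm² → 1.07×10⁻⁴ m²
F = P × A = 1.07687×10⁷ × 1.07×10⁻⁴ = 1152.25 N
80.6 mm → 0.0806 m
W = F × d = 1152.25 × 0.0806 = 92.8714 J
In kcal: 92.8714 / 4184 = 0.0221968 kcal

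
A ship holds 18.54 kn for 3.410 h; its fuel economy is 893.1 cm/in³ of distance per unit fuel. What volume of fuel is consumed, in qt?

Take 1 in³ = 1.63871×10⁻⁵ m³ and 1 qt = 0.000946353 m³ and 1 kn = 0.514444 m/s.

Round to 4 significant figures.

18.54 kn → 9.53779 m/s
3.410 h → 12276 s
d = v × t = 9.53779 × 12276 = 117086 m
893.1 cm/in³ → 545002 m/m³
V = d / (distance per unit fuel) = 117086 / 545002 = 0.214836 m³
In qt: 0.214836 / 0.000946353 = 227.015 qt

227.0 qt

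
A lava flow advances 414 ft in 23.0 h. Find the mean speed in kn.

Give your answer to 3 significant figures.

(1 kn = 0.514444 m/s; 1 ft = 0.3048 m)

414 ft × 0.3048 → 126.187 m
23.0 h × 3600 → 82800 s
v = d / t = 126.187 m / 82800 s = 0.001524 m/s
0.001524 m/s ÷ (0.514444 m/s/kn) = 0.00296242 kn

0.00296 kn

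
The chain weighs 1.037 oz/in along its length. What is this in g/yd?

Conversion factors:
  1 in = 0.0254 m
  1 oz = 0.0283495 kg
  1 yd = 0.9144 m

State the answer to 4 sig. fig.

1058 g/yd

1.037 oz/in × 0.0283495 kg/oz ÷ 0.0254 m/in = 1.15742 kg/m
1.15742 kg/m ÷ 0.001 kg/g × 0.9144 m/yd = 1058.34 g/yd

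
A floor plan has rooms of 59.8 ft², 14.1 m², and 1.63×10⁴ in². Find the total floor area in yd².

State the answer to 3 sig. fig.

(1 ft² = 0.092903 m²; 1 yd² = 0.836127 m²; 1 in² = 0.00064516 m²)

36.1 yd²

59.8 ft² × 0.092903 = 5.5556 m²
14.1 m² (already m²)
1.63×10⁴ in² × 0.00064516 = 10.5161 m²
Sum: 5.5556 + 14.1 + 10.5161 = 30.1717 m²
In yd²: 30.1717 / 0.836127 = 36.0851 yd²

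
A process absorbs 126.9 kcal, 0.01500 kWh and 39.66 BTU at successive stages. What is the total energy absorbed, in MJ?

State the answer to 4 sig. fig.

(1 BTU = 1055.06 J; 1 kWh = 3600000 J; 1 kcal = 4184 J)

0.6268 MJ

126.9 kcal × 4184 → 530950 J
0.01500 kWh × 3600000 → 54000 J
39.66 BTU × 1055.06 → 41843.7 J
Combined: 530950 + 54000 + 41843.7 = 626794 J
In MJ: 626794 / 1000000 = 0.626794 MJ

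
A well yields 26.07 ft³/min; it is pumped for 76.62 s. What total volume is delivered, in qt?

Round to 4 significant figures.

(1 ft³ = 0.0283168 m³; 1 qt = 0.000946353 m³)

26.07 ft³/min → 0.0123036 m³/s
V = Q × t = 0.0123036 × 76.62 = 0.942702 m³
In qt: 0.942702 / 0.000946353 = 996.142 qt

996.1 qt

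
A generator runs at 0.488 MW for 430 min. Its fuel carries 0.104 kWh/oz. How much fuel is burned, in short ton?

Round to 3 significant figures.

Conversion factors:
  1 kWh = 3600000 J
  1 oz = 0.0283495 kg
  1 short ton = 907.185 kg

0.488 MW → 488000 W
430 min → 25800 s
E = P × t = 488000 × 25800 = 1.25904×10¹⁰ J
0.104 kWh/oz → 1.32066×10⁷ J/kg
m = E / e_s = 1.25904×10¹⁰ / 1.32066×10⁷ = 953.342 kg
In short ton: 953.342 / 907.185 = 1.05088 short ton

1.05 short ton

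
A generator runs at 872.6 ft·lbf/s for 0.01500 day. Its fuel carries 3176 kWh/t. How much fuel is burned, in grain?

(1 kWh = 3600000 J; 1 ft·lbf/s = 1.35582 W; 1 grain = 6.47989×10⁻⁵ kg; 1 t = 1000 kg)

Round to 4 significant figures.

2070 grain

872.6 ft·lbf/s → 1183.09 W
0.01500 day → 1296 s
E = P × t = 1183.09 × 1296 = 1.53328×10⁶ J
3176 kWh/t → 1.14336×10⁷ J/kg
m = E / e_s = 1.53328×10⁶ / 1.14336×10⁷ = 0.134103 kg
In grain: 0.134103 / 6.47989×10⁻⁵ = 2069.53 grain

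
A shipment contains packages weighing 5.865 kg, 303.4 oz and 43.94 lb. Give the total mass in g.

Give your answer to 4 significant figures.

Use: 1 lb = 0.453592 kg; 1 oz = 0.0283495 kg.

3.440×10⁴ g

5.865 kg (already kg)
303.4 oz × 0.0283495 = 8.60124 kg
43.94 lb × 0.453592 = 19.9308 kg
Combined: 5.865 + 8.60124 + 19.9308 = 34.397 kg
In g: 34.397 / 0.001 = 34397 g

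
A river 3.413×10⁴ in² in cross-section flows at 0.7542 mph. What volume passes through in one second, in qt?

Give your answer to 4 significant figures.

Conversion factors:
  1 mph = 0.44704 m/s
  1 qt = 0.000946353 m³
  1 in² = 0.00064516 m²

0.7542 mph × 0.44704 → 0.337158 m/s
3.413×10⁴ in² × 0.00064516 → 22.0193 m²
V = v × A × t = 0.337158 m/s × 22.0193 m² × 1 s = 7.42398 m³
7.42398 m³ ÷ (0.000946353 m³/qt) = 7844.83 qt

7845 qt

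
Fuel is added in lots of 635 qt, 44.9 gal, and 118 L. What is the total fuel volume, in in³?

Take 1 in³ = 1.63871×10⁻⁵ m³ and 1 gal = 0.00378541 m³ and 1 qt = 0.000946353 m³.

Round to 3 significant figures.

5.42×10⁴ in³

635 qt × 0.000946353 = 0.600934 m³
44.9 gal × 0.00378541 = 0.169965 m³
118 L × 0.001 = 0.118 m³
Combined: 0.600934 + 0.169965 + 0.118 = 0.888899 m³
In in³: 0.888899 / 1.63871×10⁻⁵ = 54243.8 in³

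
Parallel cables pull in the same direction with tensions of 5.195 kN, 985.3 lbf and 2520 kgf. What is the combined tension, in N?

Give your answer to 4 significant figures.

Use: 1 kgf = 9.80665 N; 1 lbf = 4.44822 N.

3.429×10⁴ N

5.195 kN × 1000 → 5195 N
985.3 lbf × 4.44822 → 4382.83 N
2520 kgf × 9.80665 → 24712.8 N
Combined: 5195 + 4382.83 + 24712.8 = 34290.6 N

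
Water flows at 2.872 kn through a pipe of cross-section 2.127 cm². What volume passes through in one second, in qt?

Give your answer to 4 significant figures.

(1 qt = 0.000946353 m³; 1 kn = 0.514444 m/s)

2.872 kn × 0.514444 = 1.47748 m/s
2.127 cm² × 0.0001 = 2.127×10⁻⁴ m²
V = v × A × t = 1.47748 m/s × 2.127×10⁻⁴ m² × 1 s = 3.1426×10⁻⁴ m³
3.1426×10⁻⁴ m³ ÷ (0.000946353 m³/qt) = 0.332075 qt

0.3321 qt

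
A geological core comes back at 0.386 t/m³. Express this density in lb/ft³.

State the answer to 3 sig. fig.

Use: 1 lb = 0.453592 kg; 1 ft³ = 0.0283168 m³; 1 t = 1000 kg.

24.1 lb/ft³

0.386 t/m³ × 1000 kg/t = 386 kg/m³
386 kg/m³ ÷ 0.453592 kg/lb × 0.0283168 m³/ft³ = 24.0972 lb/ft³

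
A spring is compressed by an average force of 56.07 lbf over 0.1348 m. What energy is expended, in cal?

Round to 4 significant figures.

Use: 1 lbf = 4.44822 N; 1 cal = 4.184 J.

56.07 lbf × 4.44822 → 249.412 N
W = F × d = 249.412 N × 0.1348 m = 33.6207 J
33.6207 J ÷ (4.184 J/cal) = 8.03554 cal

8.036 cal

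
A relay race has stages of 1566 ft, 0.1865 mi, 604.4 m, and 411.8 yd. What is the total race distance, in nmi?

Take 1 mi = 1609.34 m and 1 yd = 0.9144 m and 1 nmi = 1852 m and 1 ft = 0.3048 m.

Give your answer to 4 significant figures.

0.9495 nmi

1566 ft × 0.3048 → 477.317 m
0.1865 mi × 1609.34 → 300.142 m
604.4 m (already m)
411.8 yd × 0.9144 → 376.55 m
Sum: 477.317 + 300.142 + 604.4 + 376.55 = 1758.41 m
In nmi: 1758.41 / 1852 = 0.949465 nmi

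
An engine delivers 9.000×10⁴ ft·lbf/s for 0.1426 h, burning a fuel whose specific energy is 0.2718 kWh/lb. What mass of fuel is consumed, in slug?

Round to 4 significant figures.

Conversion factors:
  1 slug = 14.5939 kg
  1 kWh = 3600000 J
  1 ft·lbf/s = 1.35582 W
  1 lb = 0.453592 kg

9.000×10⁴ ft·lbf/s → 122024 W
0.1426 h → 513.36 s
E = P × t = 122024 × 513.36 = 6.26422×10⁷ J
0.2718 kWh/lb → 2.15718×10⁶ J/kg
m = E / e_s = 6.26422×10⁷ / 2.15718×10⁶ = 29.0389 kg
In slug: 29.0389 / 14.5939 = 1.9898 slug

1.990 slug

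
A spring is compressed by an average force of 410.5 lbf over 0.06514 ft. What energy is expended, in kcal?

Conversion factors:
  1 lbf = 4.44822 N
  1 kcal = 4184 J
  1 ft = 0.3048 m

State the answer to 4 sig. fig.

0.008665 kcal

410.5 lbf × 4.44822 = 1825.99 N
0.06514 ft × 0.3048 = 0.0198547 m
W = F × d = 1825.99 N × 0.0198547 m = 36.2545 J
36.2545 J ÷ (4184 J/kcal) = 0.00866503 kcal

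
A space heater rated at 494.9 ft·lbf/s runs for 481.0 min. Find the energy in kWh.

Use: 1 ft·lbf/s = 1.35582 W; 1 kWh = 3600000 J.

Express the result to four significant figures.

5.379 kWh

494.9 ft·lbf/s × 1.35582 → 670.995 W
481.0 min × 60 → 28860 s
E = P × t = 670.995 W × 28860 s = 1.93649×10⁷ J
1.93649×10⁷ J ÷ (3600000 J/kWh) = 5.37914 kWh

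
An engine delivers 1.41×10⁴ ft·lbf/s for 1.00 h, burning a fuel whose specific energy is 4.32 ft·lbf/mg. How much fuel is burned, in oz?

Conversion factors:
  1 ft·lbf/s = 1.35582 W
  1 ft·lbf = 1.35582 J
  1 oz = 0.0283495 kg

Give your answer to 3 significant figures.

1.41×10⁴ ft·lbf/s → 19117.1 W
1.00 h → 3600 s
E = P × t = 19117.1 × 3600 = 6.88216×10⁷ J
4.32 ft·lbf/mg → 5.85714×10⁶ J/kg
m = E / e_s = 6.88216×10⁷ / 5.85714×10⁶ = 11.75 kg
In oz: 11.75 / 0.0283495 = 414.469 oz

414 oz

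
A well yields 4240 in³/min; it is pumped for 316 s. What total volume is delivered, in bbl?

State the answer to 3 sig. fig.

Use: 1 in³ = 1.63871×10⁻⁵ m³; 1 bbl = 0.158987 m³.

4240 in³/min → 0.00115802 m³/s
V = Q × t = 0.00115802 × 316 = 0.365934 m³
In bbl: 0.365934 / 0.158987 = 2.30166 bbl

2.30 bbl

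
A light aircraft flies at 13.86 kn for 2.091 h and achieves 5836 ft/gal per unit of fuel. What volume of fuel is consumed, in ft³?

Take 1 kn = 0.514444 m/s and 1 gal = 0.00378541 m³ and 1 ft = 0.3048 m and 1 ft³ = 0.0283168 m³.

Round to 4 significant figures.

13.86 kn → 7.13019 m/s
2.091 h → 7527.6 s
d = v × t = 7.13019 × 7527.6 = 53673.2 m
5836 ft/gal → 469913 m/m³
V = d / (distance per unit fuel) = 53673.2 / 469913 = 0.114219 m³
In ft³: 0.114219 / 0.0283168 = 4.03361 ft³

4.034 ft³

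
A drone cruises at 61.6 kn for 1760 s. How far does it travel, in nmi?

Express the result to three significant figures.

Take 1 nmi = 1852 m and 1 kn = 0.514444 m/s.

30.1 nmi

61.6 kn × 0.514444 → 31.6898 m/s
d = v × t = 31.6898 m/s × 1760 s = 55774 m
55774 m ÷ (1852 m/nmi) = 30.1156 nmi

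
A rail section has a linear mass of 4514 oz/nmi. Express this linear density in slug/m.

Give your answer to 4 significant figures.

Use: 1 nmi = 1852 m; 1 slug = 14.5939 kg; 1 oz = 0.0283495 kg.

4514 oz/nmi × 0.0283495 kg/oz ÷ 1852 m/nmi = 0.0690981 kg/m
0.0690981 kg/m ÷ 14.5939 kg/slug = 0.00473472 slug/m

0.004735 slug/m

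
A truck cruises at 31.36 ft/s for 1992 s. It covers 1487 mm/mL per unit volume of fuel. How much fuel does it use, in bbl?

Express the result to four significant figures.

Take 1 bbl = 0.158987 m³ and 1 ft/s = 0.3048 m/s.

0.08054 bbl

31.36 ft/s → 9.55853 m/s
d = v × t = 9.55853 × 1992 = 19040.6 m
1487 mm/mL → 1.487×10⁶ m/m³
V = d / (distance per unit fuel) = 19040.6 / 1.487×10⁶ = 0.0128047 m³
In bbl: 0.0128047 / 0.158987 = 0.0805393 bbl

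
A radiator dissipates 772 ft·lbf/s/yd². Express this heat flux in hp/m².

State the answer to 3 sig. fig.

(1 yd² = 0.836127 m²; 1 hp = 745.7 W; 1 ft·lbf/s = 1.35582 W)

772 ft·lbf/s/yd² × 1.35582 W/ft·lbf/s ÷ 0.836127 m²/yd² = 1251.83 W/m²
1251.83 W/m² ÷ 745.7 W/hp = 1.67873 hp/m²

1.68 hp/m²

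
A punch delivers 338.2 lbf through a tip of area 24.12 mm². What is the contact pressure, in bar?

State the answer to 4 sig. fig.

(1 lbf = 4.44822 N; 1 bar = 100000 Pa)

623.7 bar

338.2 lbf × 4.44822 → 1504.39 N
24.12 mm² × 10⁻⁶ → 2.412×10⁻⁵ m²
P = F / A = 1504.39 N / 2.412×10⁻⁵ m² = 6.23711×10⁷ Pa
6.23711×10⁷ Pa ÷ (100000 Pa/bar) = 623.711 bar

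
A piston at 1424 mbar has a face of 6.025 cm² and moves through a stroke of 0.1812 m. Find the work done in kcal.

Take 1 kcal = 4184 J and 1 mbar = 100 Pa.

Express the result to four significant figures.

1424 mbar → 142400 Pa
6.025 cm² → 6.025×10⁻⁴ m²
F = P × A = 142400 × 6.025×10⁻⁴ = 85.796 N
W = F × d = 85.796 × 0.1812 = 15.5462 J
In kcal: 15.5462 / 4184 = 0.00371563 kcal

0.003716 kcal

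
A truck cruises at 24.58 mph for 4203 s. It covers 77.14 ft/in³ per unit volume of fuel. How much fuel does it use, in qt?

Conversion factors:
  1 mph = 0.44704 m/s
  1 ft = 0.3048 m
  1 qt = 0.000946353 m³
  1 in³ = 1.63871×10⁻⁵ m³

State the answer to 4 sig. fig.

34.01 qt

24.58 mph → 10.9882 m/s
d = v × t = 10.9882 × 4203 = 46183.4 m
77.14 ft/in³ → 1.4348×10⁶ m/m³
V = d / (distance per unit fuel) = 46183.4 / 1.4348×10⁶ = 0.032188 m³
In qt: 0.032188 / 0.000946353 = 34.0127 qt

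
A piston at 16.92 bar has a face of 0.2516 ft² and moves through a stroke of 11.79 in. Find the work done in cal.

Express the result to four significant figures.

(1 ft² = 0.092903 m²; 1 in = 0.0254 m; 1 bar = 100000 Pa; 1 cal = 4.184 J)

2831 cal

16.92 bar → 1.692×10⁶ Pa
0.2516 ft² → 0.0233744 m²
F = P × A = 1.692×10⁶ × 0.0233744 = 39549.5 N
11.79 in → 0.299466 m
W = F × d = 39549.5 × 0.299466 = 11843.7 J
In cal: 11843.7 / 4.184 = 2830.71 cal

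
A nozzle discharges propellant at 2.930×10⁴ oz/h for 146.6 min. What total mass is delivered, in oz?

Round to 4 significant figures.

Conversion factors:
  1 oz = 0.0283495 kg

2.930×10⁴ oz/h → 0.230733 kg/s
146.6 min → 8796 s
m = ṁ × t = 0.230733 × 8796 = 2029.53 kg
In oz: 2029.53 / 0.0283495 = 71589.6 oz

7.159×10⁴ oz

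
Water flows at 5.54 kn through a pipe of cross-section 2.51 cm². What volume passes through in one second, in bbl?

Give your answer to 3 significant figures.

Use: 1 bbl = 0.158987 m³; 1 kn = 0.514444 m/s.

0.00450 bbl

5.54 kn × 0.514444 → 2.85002 m/s
2.51 cm² × 0.0001 → 2.51×10⁻⁴ m²
V = v × A × t = 2.85002 m/s × 2.51×10⁻⁴ m² × 1 s = 7.15355×10⁻⁴ m³
7.15355×10⁻⁴ m³ ÷ (0.158987 m³/bbl) = 0.00449946 bbl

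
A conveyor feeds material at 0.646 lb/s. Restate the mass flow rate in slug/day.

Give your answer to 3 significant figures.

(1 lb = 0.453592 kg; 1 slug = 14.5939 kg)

1730 slug/day

0.646 lb/s × 0.453592 kg/lb = 0.29302 kg/s
0.29302 kg/s ÷ 14.5939 kg/slug × 86400 s/day = 1734.76 slug/day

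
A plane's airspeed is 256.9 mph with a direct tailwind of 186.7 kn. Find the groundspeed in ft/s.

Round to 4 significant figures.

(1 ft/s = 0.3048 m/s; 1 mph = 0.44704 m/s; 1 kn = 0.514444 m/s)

691.9 ft/s

256.9 mph × 0.44704 → 114.845 m/s
186.7 kn × 0.514444 → 96.0467 m/s
Total: 114.845 + 96.0467 = 210.892 m/s
In ft/s: 210.892 / 0.3048 = 691.903 ft/s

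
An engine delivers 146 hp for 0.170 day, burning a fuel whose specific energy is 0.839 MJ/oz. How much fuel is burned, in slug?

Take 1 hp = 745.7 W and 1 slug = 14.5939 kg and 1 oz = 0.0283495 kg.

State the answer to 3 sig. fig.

146 hp → 108872 W
0.170 day → 14688 s
E = P × t = 108872 × 14688 = 1.59911×10⁹ J
0.839 MJ/oz → 2.95949×10⁷ J/kg
m = E / e_s = 1.59911×10⁹ / 2.95949×10⁷ = 54.0333 kg
In slug: 54.0333 / 14.5939 = 3.70246 slug

3.70 slug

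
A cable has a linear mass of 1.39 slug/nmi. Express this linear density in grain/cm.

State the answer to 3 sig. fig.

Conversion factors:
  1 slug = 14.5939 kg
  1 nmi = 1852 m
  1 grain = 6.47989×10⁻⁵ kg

1.69 grain/cm

1.39 slug/nmi × 14.5939 kg/slug ÷ 1852 m/nmi = 0.0109533 kg/m
0.0109533 kg/m ÷ 6.47989×10⁻⁵ kg/grain × 0.01 m/cm = 1.69035 grain/cm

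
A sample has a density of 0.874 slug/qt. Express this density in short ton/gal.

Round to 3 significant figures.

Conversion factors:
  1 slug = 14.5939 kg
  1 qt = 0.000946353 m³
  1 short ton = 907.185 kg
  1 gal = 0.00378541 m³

0.0562 short ton/gal

0.874 slug/qt × 14.5939 kg/slug ÷ 0.000946353 m³/qt = 13478.1 kg/m³
13478.1 kg/m³ ÷ 907.185 kg/short ton × 0.00378541 m³/gal = 0.0562401 short ton/gal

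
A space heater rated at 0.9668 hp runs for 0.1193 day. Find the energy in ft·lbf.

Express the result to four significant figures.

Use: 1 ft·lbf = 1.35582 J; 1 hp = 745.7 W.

5.481×10⁶ ft·lbf

0.9668 hp × 745.7 = 720.943 W
0.1193 day × 86400 = 10307.5 s
E = P × t = 720.943 W × 10307.5 s = 7.43112×10⁶ J
7.43112×10⁶ J ÷ (1.35582 J/ft·lbf) = 5.4809×10⁶ ft·lbf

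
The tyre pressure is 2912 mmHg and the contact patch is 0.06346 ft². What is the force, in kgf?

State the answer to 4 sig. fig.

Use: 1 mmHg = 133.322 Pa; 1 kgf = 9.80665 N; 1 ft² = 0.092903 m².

2912 mmHg × 133.322 = 388234 Pa
0.06346 ft² × 0.092903 = 0.00589562 m²
F = P × A = 388234 Pa × 0.00589562 m² = 2288.88 N
2288.88 N ÷ (9.80665 N/kgf) = 233.401 kgf

233.4 kgf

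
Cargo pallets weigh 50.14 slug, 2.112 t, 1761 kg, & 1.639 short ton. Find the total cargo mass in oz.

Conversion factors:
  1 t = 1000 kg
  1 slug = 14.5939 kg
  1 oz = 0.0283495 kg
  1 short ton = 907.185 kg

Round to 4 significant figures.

2.149×10⁵ oz

50.14 slug × 14.5939 = 731.738 kg
2.112 t × 1000 = 2112 kg
1761 kg (already kg)
1.639 short ton × 907.185 = 1486.88 kg
Combined: 731.738 + 2112 + 1761 + 1486.88 = 6091.62 kg
In oz: 6091.62 / 0.0283495 = 214876 oz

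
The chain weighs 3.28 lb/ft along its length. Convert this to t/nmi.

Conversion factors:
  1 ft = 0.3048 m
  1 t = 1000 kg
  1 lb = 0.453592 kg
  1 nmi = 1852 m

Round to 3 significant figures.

9.04 t/nmi

3.28 lb/ft × 0.453592 kg/lb ÷ 0.3048 m/ft = 4.88117 kg/m
4.88117 kg/m ÷ 1000 kg/t × 1852 m/nmi = 9.03993 t/nmi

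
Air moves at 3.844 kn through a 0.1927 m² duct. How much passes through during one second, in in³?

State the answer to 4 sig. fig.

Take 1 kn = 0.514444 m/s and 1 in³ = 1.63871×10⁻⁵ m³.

2.325×10⁴ in³

3.844 kn × 0.514444 → 1.97752 m/s
V = v × A × t = 1.97752 m/s × 0.1927 m² × 1 s = 0.381068 m³
0.381068 m³ ÷ (1.63871×10⁻⁵ m³/in³) = 23254.1 in³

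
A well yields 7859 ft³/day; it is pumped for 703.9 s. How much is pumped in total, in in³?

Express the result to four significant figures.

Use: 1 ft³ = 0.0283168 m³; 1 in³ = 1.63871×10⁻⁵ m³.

1.106×10⁵ in³

7859 ft³/day → 0.00257571 m³/s
V = Q × t = 0.00257571 × 703.9 = 1.81304 m³
In in³: 1.81304 / 1.63871×10⁻⁵ = 110638 in³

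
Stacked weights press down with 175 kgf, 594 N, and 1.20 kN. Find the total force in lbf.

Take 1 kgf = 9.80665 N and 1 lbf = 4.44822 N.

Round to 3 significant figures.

789 lbf

175 kgf × 9.80665 = 1716.16 N
594 N (already N)
1.20 kN × 1000 = 1200 N
Sum: 1716.16 + 594 + 1200 = 3510.16 N
In lbf: 3510.16 / 4.44822 = 789.116 lbf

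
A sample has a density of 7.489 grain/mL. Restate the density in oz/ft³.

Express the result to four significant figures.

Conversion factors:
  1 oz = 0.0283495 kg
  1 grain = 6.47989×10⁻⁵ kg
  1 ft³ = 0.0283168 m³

484.7 oz/ft³

7.489 grain/mL × 6.47989×10⁻⁵ kg/grain ÷ 10⁻⁶ m³/mL = 485.279 kg/m³
485.279 kg/m³ ÷ 0.0283495 kg/oz × 0.0283168 m³/ft³ = 484.719 oz/ft³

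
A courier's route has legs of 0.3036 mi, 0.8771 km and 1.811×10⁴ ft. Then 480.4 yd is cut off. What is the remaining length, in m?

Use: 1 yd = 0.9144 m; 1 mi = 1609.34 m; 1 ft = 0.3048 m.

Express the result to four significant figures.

0.3036 mi × 1609.34 = 488.596 m
0.8771 km × 1000 = 877.1 m
1.811×10⁴ ft × 0.3048 = 5519.93 m
480.4 yd × 0.9144 = 439.278 m
Sum: 488.596 + 877.1 + 5519.93 − 439.278 = 6446.35 m

6446 m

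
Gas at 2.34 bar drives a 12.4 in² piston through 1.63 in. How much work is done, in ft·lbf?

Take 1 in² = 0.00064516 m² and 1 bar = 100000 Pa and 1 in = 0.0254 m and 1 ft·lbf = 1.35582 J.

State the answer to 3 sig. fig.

2.34 bar → 234000 Pa
12.4 in² → 0.00799998 m²
F = P × A = 234000 × 0.00799998 = 1872 N
1.63 in → 0.041402 m
W = F × d = 1872 × 0.041402 = 77.5045 J
In ft·lbf: 77.5045 / 1.35582 = 57.1643 ft·lbf

57.2 ft·lbf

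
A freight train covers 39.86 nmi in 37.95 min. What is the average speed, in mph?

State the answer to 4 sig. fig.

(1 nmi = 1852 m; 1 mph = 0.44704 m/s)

39.86 nmi × 1852 → 73820.7 m
37.95 min × 60 → 2277 s
v = d / t = 73820.7 m / 2277 s = 32.4202 m/s
32.4202 m/s ÷ (0.44704 m/s/mph) = 72.5219 mph

72.52 mph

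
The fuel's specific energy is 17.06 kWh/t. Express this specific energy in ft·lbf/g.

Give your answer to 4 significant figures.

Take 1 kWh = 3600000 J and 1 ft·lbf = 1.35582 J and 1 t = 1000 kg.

45.30 ft·lbf/g

17.06 kWh/t × 3600000 J/kWh ÷ 1000 kg/t = 61416 J/kg
61416 J/kg ÷ 1.35582 J/ft·lbf × 0.001 kg/g = 45.298 ft·lbf/g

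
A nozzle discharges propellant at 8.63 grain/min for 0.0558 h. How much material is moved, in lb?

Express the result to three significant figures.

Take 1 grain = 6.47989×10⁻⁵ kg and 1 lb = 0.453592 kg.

8.63 grain/min → 9.32024×10⁻⁶ kg/s
0.0558 h → 200.88 s
m = ṁ × t = 9.32024×10⁻⁶ × 200.88 = 0.00187225 kg
In lb: 0.00187225 / 0.453592 = 0.00412761 lb

0.00413 lb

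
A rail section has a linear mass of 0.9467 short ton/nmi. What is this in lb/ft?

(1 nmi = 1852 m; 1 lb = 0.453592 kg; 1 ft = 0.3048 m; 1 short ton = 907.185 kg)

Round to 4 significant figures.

0.9467 short ton/nmi × 907.185 kg/short ton ÷ 1852 m/nmi = 0.463732 kg/m
0.463732 kg/m ÷ 0.453592 kg/lb × 0.3048 m/ft = 0.311614 lb/ft

0.3116 lb/ft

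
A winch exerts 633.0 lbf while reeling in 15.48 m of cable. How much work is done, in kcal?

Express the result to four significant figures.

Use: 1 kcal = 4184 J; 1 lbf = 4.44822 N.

10.42 kcal

633.0 lbf × 4.44822 = 2815.72 N
W = F × d = 2815.72 N × 15.48 m = 43587.3 J
43587.3 J ÷ (4184 J/kcal) = 10.4176 kcal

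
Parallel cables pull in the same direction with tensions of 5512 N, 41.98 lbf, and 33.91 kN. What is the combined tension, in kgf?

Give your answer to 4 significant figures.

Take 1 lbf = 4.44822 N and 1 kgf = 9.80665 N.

5512 N (already N)
41.98 lbf × 4.44822 → 186.736 N
33.91 kN × 1000 → 33910 N
Combined: 5512 + 186.736 + 33910 = 39608.7 N
In kgf: 39608.7 / 9.80665 = 4038.96 kgf

4039 kgf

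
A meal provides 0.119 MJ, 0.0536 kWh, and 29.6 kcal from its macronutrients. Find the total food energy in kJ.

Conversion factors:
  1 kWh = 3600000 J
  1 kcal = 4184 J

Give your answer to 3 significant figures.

0.119 MJ × 1000000 = 119000 J
0.0536 kWh × 3600000 = 192960 J
29.6 kcal × 4184 = 123846 J
Sum: 119000 + 192960 + 123846 = 435806 J
In kJ: 435806 / 1000 = 435.806 kJ

436 kJ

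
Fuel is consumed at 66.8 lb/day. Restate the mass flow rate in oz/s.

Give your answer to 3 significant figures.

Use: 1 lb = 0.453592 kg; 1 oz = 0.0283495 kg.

0.0124 oz/s

66.8 lb/day × 0.453592 kg/lb ÷ 86400 s/day = 3.50694×10⁻⁴ kg/s
3.50694×10⁻⁴ kg/s ÷ 0.0283495 kg/oz = 0.0123704 oz/s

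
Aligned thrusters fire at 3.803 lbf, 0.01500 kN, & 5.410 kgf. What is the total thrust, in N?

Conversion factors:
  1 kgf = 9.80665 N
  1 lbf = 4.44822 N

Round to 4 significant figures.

84.97 N

3.803 lbf × 4.44822 = 16.9166 N
0.01500 kN × 1000 = 15 N
5.410 kgf × 9.80665 = 53.054 N
Sum: 16.9166 + 15 + 53.054 = 84.9706 N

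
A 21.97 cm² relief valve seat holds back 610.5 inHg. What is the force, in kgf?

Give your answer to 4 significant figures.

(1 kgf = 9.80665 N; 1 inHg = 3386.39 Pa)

610.5 inHg × 3386.39 → 2.06739×10⁶ Pa
21.97 cm² × 0.0001 → 0.002197 m²
F = P × A = 2.06739×10⁶ Pa × 0.002197 m² = 4542.06 N
4542.06 N ÷ (9.80665 N/kgf) = 463.161 kgf

463.2 kgf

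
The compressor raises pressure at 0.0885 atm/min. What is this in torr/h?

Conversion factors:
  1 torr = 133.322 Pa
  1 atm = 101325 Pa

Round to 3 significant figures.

0.0885 atm/min × 101325 Pa/atm ÷ 60 s/min = 149.454 Pa/s
149.454 Pa/s ÷ 133.322 Pa/torr × 3600 s/h = 4035.6 torr/h

4040 torr/h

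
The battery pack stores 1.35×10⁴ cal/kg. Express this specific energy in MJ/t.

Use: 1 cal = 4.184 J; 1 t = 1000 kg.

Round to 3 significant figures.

1.35×10⁴ cal/kg × 4.184 J/cal = 56484 J/kg
56484 J/kg ÷ 1000000 J/MJ × 1000 kg/t = 56.484 MJ/t

56.5 MJ/t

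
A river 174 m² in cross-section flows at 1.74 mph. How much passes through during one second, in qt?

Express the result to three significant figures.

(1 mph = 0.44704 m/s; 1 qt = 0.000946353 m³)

1.43×10⁵ qt

1.74 mph × 0.44704 → 0.77785 m/s
V = v × A × t = 0.77785 m/s × 174 m² × 1 s = 135.346 m³
135.346 m³ ÷ (0.000946353 m³/qt) = 143019 qt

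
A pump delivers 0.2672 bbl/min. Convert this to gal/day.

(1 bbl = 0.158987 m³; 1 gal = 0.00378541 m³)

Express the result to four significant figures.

0.2672 bbl/min × 0.158987 m³/bbl ÷ 60 s/min = 7.08022×10⁻⁴ m³/s
7.08022×10⁻⁴ m³/s ÷ 0.00378541 m³/gal × 86400 s/day = 16160.2 gal/day

1.616×10⁴ gal/day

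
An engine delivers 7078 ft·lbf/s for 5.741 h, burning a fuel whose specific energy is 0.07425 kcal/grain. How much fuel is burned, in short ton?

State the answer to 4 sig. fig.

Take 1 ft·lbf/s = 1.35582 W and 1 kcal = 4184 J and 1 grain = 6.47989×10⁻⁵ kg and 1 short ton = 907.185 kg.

0.04560 short ton

7078 ft·lbf/s → 9596.49 W
5.741 h → 20667.6 s
E = P × t = 9596.49 × 20667.6 = 1.98336×10⁸ J
0.07425 kcal/grain → 4.79425×10⁶ J/kg
m = E / e_s = 1.98336×10⁸ / 4.79425×10⁶ = 41.3696 kg
In short ton: 41.3696 / 907.185 = 0.0456022 short ton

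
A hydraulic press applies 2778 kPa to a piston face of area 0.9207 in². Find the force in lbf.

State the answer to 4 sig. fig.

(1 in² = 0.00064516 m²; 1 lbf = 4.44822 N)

2778 kPa × 1000 = 2.778×10⁶ Pa
0.9207 in² × 0.00064516 = 5.93999×10⁻⁴ m²
F = P × A = 2.778×10⁶ Pa × 5.93999×10⁻⁴ m² = 1650.13 N
1650.13 N ÷ (4.44822 N/lbf) = 370.964 lbf

371.0 lbf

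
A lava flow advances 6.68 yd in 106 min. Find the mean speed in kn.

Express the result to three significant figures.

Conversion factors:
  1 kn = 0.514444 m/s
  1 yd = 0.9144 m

0.00187 kn

6.68 yd × 0.9144 → 6.10819 m
106 min × 60 → 6360 s
v = d / t = 6.10819 m / 6360 s = 9.60407×10⁻⁴ m/s
9.60407×10⁻⁴ m/s ÷ (0.514444 m/s/kn) = 0.00186688 kn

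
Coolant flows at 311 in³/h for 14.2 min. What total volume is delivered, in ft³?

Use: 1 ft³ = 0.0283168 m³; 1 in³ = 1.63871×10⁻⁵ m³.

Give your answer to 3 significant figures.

311 in³/h → 1.41566×10⁻⁶ m³/s
14.2 min → 852 s
V = Q × t = 1.41566×10⁻⁶ × 852 = 0.00120614 m³
In ft³: 0.00120614 / 0.0283168 = 0.0425945 ft³

0.0426 ft³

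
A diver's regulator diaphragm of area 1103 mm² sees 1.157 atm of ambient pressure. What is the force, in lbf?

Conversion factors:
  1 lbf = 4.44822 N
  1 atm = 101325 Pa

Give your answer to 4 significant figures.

1.157 atm × 101325 = 117233 Pa
1103 mm² × 10⁻⁶ = 0.001103 m²
F = P × A = 117233 Pa × 0.001103 m² = 129.308 N
129.308 N ÷ (4.44822 N/lbf) = 29.0696 lbf

29.07 lbf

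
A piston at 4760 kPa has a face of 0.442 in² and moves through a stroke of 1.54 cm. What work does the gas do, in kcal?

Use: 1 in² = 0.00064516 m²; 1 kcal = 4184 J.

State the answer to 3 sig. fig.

0.00500 kcal

4760 kPa → 4.76×10⁶ Pa
0.442 in² → 2.85161×10⁻⁴ m²
F = P × A = 4.76×10⁶ × 2.85161×10⁻⁴ = 1357.37 N
1.54 cm → 0.0154 m
W = F × d = 1357.37 × 0.0154 = 20.9035 J
In kcal: 20.9035 / 4184 = 0.00499606 kcal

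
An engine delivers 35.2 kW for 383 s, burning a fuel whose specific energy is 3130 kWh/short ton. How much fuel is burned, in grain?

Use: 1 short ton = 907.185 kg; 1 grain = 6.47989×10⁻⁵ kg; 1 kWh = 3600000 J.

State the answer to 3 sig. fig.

1.68×10⁴ grain

35.2 kW → 35200 W
E = P × t = 35200 × 383 = 1.34816×10⁷ J
3130 kWh/short ton → 1.24208×10⁷ J/kg
m = E / e_s = 1.34816×10⁷ / 1.24208×10⁷ = 1.08541 kg
In grain: 1.08541 / 6.47989×10⁻⁵ = 16750.4 grain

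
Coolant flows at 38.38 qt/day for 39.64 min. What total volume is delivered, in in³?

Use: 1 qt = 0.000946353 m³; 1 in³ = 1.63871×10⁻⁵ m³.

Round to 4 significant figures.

38.38 qt/day → 4.20382×10⁻⁷ m³/s
39.64 min → 2378.4 s
V = Q × t = 4.20382×10⁻⁷ × 2378.4 = 9.99837×10⁻⁴ m³
In in³: 9.99837×10⁻⁴ / 1.63871×10⁻⁵ = 61.0137 in³

61.01 in³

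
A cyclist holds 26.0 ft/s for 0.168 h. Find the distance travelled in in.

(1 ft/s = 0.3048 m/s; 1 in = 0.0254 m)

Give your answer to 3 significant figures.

26.0 ft/s × 0.3048 = 7.9248 m/s
0.168 h × 3600 = 604.8 s
d = v × t = 7.9248 m/s × 604.8 s = 4792.92 m
4792.92 m ÷ (0.0254 m/in) = 188698 in

1.89×10⁵ in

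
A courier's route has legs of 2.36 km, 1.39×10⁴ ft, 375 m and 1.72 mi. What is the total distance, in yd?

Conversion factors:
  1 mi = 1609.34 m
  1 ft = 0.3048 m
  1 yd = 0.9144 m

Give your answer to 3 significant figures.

2.36 km × 1000 = 2360 m
1.39×10⁴ ft × 0.3048 = 4236.72 m
375 m (already m)
1.72 mi × 1609.34 = 2768.06 m
Combined: 2360 + 4236.72 + 375 + 2768.06 = 9739.78 m
In yd: 9739.78 / 0.9144 = 10651.6 yd

1.07×10⁴ yd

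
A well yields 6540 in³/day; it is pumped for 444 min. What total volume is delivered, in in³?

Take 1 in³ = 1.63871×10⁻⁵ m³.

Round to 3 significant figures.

6540 in³/day → 1.24041×10⁻⁶ m³/s
444 min → 26640 s
V = Q × t = 1.24041×10⁻⁶ × 26640 = 0.0330445 m³
In in³: 0.0330445 / 1.63871×10⁻⁵ = 2016.49 in³

2020 in³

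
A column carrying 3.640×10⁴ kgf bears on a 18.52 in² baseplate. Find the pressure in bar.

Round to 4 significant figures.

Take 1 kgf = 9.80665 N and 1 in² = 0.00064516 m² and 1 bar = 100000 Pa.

3.640×10⁴ kgf × 9.80665 → 356962 N
18.52 in² × 0.00064516 → 0.0119484 m²
P = F / A = 356962 N / 0.0119484 m² = 2.98753×10⁷ Pa
2.98753×10⁷ Pa ÷ (100000 Pa/bar) = 298.753 bar

298.8 bar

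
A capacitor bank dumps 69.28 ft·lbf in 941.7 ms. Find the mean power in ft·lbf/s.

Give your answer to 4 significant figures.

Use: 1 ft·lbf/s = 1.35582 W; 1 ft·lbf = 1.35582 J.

73.57 ft·lbf/s

69.28 ft·lbf × 1.35582 → 93.9312 J
941.7 ms × 0.001 → 0.9417 s
P = E / t = 93.9312 J / 0.9417 s = 99.7464 W
99.7464 W ÷ (1.35582 W/ft·lbf/s) = 73.5691 ft·lbf/s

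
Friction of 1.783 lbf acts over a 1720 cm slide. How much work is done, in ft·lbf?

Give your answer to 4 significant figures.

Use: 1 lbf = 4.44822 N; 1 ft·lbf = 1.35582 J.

100.6 ft·lbf

1.783 lbf × 4.44822 = 7.93118 N
1720 cm × 0.01 = 17.2 m
W = F × d = 7.93118 N × 17.2 m = 136.416 J
136.416 J ÷ (1.35582 J/ft·lbf) = 100.615 ft·lbf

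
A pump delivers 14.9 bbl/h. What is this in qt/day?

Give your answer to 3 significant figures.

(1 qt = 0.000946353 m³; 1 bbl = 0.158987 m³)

14.9 bbl/h × 0.158987 m³/bbl ÷ 3600 s/h = 6.5803×10⁻⁴ m³/s
6.5803×10⁻⁴ m³/s ÷ 0.000946353 m³/qt × 86400 s/day = 60076.7 qt/day

6.01×10⁴ qt/day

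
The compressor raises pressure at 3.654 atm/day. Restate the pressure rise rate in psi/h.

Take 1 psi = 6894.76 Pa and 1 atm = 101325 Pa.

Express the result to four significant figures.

3.654 atm/day × 101325 Pa/atm ÷ 86400 s/day = 4.2852 Pa/s
4.2852 Pa/s ÷ 6894.76 Pa/psi × 3600 s/h = 2.23746 psi/h

2.237 psi/h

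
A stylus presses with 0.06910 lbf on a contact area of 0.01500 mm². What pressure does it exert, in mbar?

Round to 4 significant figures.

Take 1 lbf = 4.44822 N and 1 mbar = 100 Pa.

2.049×10⁵ mbar

0.06910 lbf × 4.44822 → 0.307372 N
0.01500 mm² × 10⁻⁶ → 1.5×10⁻⁸ m²
P = F / A = 0.307372 N / 1.5×10⁻⁸ m² = 2.04915×10⁷ Pa
2.04915×10⁷ Pa ÷ (100 Pa/mbar) = 204915 mbar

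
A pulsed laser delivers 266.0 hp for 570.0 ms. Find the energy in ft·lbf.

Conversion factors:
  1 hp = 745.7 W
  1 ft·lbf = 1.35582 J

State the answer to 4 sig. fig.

266.0 hp × 745.7 → 198356 W
570.0 ms × 0.001 → 0.57 s
E = P × t = 198356 W × 0.57 s = 113063 J
113063 J ÷ (1.35582 J/ft·lbf) = 83390.9 ft·lbf

8.339×10⁴ ft·lbf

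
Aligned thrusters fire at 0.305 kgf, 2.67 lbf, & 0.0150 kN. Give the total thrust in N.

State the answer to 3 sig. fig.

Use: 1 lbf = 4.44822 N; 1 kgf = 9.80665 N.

0.305 kgf × 9.80665 = 2.99103 N
2.67 lbf × 4.44822 = 11.8767 N
0.0150 kN × 1000 = 15 N
Combined: 2.99103 + 11.8767 + 15 = 29.8677 N

29.9 N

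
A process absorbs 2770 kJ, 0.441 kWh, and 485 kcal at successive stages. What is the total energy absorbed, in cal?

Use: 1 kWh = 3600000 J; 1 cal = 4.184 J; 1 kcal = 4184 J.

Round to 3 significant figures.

2770 kJ × 1000 = 2.77×10⁶ J
0.441 kWh × 3600000 = 1.5876×10⁶ J
485 kcal × 4184 = 2.02924×10⁶ J
Total: 2.77×10⁶ + 1.5876×10⁶ + 2.02924×10⁶ = 6.38684×10⁶ J
In cal: 6.38684×10⁶ / 4.184 = 1.52649×10⁶ cal

1.53×10⁶ cal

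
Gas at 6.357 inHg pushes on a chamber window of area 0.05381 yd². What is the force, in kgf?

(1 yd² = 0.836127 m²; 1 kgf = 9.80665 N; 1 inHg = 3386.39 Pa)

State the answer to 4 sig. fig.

98.77 kgf

6.357 inHg × 3386.39 = 21527.3 Pa
0.05381 yd² × 0.836127 = 0.044992 m²
F = P × A = 21527.3 Pa × 0.044992 m² = 968.556 N
968.556 N ÷ (9.80665 N/kgf) = 98.7652 kgf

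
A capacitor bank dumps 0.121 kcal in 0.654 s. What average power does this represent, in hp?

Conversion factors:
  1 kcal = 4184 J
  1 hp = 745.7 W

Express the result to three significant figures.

0.121 kcal × 4184 → 506.264 J
P = E / t = 506.264 J / 0.654 s = 774.104 W
774.104 W ÷ (745.7 W/hp) = 1.03809 hp

1.04 hp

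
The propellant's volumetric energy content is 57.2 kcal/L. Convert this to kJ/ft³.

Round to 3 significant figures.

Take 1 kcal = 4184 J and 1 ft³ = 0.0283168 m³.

57.2 kcal/L × 4184 J/kcal ÷ 0.001 m³/L = 2.39325×10⁸ J/m³
2.39325×10⁸ J/m³ ÷ 1000 J/kJ × 0.0283168 m³/ft³ = 6776.92 kJ/ft³

6780 kJ/ft³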